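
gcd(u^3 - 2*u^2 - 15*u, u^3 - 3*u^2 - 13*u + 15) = u^2 - 2*u - 15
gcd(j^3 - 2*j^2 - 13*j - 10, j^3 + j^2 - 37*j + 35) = j - 5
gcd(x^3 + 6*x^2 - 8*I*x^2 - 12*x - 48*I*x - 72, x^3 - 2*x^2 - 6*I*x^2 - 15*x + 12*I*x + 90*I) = x - 6*I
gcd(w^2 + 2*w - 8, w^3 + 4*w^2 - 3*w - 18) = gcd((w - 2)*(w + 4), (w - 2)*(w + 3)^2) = w - 2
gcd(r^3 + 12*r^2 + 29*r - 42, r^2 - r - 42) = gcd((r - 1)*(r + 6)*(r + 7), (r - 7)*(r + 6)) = r + 6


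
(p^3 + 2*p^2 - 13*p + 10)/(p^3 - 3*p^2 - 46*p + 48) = (p^2 + 3*p - 10)/(p^2 - 2*p - 48)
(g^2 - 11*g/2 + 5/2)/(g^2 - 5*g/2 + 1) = (g - 5)/(g - 2)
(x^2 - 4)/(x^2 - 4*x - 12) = (x - 2)/(x - 6)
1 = 1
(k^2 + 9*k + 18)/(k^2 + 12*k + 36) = (k + 3)/(k + 6)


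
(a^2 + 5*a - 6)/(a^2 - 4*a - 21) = (-a^2 - 5*a + 6)/(-a^2 + 4*a + 21)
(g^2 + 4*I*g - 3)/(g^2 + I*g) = (g + 3*I)/g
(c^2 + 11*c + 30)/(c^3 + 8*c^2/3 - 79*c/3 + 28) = 3*(c^2 + 11*c + 30)/(3*c^3 + 8*c^2 - 79*c + 84)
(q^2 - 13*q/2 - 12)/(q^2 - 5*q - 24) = (q + 3/2)/(q + 3)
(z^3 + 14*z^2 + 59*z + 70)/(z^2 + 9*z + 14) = z + 5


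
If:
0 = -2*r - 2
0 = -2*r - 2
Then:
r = -1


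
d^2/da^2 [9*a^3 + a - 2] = 54*a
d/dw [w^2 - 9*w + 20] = 2*w - 9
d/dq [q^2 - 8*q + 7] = 2*q - 8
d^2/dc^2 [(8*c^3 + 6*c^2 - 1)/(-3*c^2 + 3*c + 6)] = 2*(-10*c^3 - 27*c^2 - 33*c - 7)/(c^6 - 3*c^5 - 3*c^4 + 11*c^3 + 6*c^2 - 12*c - 8)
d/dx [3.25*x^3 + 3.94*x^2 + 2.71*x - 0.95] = 9.75*x^2 + 7.88*x + 2.71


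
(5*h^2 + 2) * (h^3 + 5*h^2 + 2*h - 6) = 5*h^5 + 25*h^4 + 12*h^3 - 20*h^2 + 4*h - 12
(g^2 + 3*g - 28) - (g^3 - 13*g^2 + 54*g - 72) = -g^3 + 14*g^2 - 51*g + 44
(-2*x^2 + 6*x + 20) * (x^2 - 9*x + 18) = -2*x^4 + 24*x^3 - 70*x^2 - 72*x + 360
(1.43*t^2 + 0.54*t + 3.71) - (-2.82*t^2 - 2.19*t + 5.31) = 4.25*t^2 + 2.73*t - 1.6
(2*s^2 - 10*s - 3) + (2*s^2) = 4*s^2 - 10*s - 3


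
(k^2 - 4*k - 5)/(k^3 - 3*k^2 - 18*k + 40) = (k + 1)/(k^2 + 2*k - 8)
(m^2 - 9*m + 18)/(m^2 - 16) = (m^2 - 9*m + 18)/(m^2 - 16)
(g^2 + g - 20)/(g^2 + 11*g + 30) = (g - 4)/(g + 6)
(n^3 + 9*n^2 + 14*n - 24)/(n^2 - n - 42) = (n^2 + 3*n - 4)/(n - 7)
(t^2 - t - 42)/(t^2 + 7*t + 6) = (t - 7)/(t + 1)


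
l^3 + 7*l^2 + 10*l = l*(l + 2)*(l + 5)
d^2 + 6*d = d*(d + 6)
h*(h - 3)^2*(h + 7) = h^4 + h^3 - 33*h^2 + 63*h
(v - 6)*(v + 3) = v^2 - 3*v - 18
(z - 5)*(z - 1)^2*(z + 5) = z^4 - 2*z^3 - 24*z^2 + 50*z - 25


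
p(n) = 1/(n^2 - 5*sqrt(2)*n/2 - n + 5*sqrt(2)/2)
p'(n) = (-2*n + 1 + 5*sqrt(2)/2)/(n^2 - 5*sqrt(2)*n/2 - n + 5*sqrt(2)/2)^2 = 2*(-4*n + 2 + 5*sqrt(2))/(2*n^2 - 5*sqrt(2)*n - 2*n + 5*sqrt(2))^2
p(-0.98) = 0.11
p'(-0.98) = 0.08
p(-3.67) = 0.03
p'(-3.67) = 0.01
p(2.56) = -0.66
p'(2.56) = -0.25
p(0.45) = 0.59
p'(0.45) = 1.26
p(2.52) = -0.65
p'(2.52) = -0.21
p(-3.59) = 0.03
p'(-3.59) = 0.01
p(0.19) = 0.37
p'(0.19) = 0.57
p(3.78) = 1.47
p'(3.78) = -6.55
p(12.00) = 0.01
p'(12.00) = 0.00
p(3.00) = -0.93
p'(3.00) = -1.28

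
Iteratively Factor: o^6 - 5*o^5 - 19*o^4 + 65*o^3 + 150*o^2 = (o + 3)*(o^5 - 8*o^4 + 5*o^3 + 50*o^2) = (o + 2)*(o + 3)*(o^4 - 10*o^3 + 25*o^2) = o*(o + 2)*(o + 3)*(o^3 - 10*o^2 + 25*o) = o*(o - 5)*(o + 2)*(o + 3)*(o^2 - 5*o) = o*(o - 5)^2*(o + 2)*(o + 3)*(o)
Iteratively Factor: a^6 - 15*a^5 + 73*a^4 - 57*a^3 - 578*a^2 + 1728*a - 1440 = (a + 3)*(a^5 - 18*a^4 + 127*a^3 - 438*a^2 + 736*a - 480) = (a - 4)*(a + 3)*(a^4 - 14*a^3 + 71*a^2 - 154*a + 120) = (a - 5)*(a - 4)*(a + 3)*(a^3 - 9*a^2 + 26*a - 24) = (a - 5)*(a - 4)*(a - 2)*(a + 3)*(a^2 - 7*a + 12) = (a - 5)*(a - 4)*(a - 3)*(a - 2)*(a + 3)*(a - 4)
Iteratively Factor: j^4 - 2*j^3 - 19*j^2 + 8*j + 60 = (j + 3)*(j^3 - 5*j^2 - 4*j + 20) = (j - 5)*(j + 3)*(j^2 - 4) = (j - 5)*(j + 2)*(j + 3)*(j - 2)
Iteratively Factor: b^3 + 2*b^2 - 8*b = (b - 2)*(b^2 + 4*b) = (b - 2)*(b + 4)*(b)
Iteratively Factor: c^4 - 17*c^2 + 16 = (c + 1)*(c^3 - c^2 - 16*c + 16) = (c - 1)*(c + 1)*(c^2 - 16) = (c - 4)*(c - 1)*(c + 1)*(c + 4)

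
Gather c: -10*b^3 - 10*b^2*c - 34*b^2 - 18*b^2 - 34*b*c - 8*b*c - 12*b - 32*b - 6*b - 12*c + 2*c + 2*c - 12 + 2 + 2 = -10*b^3 - 52*b^2 - 50*b + c*(-10*b^2 - 42*b - 8) - 8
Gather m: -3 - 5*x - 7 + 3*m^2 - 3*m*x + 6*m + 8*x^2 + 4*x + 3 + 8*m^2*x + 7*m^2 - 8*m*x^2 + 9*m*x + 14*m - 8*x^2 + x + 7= m^2*(8*x + 10) + m*(-8*x^2 + 6*x + 20)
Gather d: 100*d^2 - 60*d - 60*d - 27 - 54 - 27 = 100*d^2 - 120*d - 108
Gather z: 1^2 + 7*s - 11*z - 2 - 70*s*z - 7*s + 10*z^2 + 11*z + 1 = -70*s*z + 10*z^2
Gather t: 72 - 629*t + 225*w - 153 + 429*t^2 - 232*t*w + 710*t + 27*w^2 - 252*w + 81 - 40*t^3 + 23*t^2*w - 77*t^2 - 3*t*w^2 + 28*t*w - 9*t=-40*t^3 + t^2*(23*w + 352) + t*(-3*w^2 - 204*w + 72) + 27*w^2 - 27*w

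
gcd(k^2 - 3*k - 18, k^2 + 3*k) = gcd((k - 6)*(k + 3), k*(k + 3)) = k + 3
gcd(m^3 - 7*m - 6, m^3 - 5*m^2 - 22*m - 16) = m^2 + 3*m + 2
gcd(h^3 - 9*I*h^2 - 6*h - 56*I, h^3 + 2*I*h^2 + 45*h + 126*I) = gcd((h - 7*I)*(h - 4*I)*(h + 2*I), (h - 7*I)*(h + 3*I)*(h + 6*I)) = h - 7*I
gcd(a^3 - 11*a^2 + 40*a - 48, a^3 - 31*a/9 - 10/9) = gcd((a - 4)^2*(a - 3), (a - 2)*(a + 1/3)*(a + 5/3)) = 1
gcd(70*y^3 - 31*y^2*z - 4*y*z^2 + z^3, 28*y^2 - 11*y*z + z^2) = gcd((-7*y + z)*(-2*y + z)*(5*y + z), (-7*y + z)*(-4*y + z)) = 7*y - z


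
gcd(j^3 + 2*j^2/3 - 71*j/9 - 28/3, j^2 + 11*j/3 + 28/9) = j^2 + 11*j/3 + 28/9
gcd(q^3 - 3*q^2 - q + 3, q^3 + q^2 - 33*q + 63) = q - 3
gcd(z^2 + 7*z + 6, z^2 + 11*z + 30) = z + 6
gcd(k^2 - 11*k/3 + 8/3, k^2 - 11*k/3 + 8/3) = k^2 - 11*k/3 + 8/3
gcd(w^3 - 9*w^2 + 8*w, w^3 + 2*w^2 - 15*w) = w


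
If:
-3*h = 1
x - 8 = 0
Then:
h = -1/3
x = 8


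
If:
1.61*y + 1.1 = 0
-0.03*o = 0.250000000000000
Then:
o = -8.33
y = -0.68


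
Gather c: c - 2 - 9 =c - 11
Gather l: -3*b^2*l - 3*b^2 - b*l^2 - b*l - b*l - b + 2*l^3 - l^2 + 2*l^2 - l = -3*b^2 - b + 2*l^3 + l^2*(1 - b) + l*(-3*b^2 - 2*b - 1)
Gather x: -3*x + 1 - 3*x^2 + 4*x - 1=-3*x^2 + x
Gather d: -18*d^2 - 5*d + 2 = -18*d^2 - 5*d + 2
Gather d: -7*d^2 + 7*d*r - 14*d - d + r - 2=-7*d^2 + d*(7*r - 15) + r - 2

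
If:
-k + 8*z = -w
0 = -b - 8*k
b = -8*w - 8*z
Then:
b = -8*w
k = w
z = 0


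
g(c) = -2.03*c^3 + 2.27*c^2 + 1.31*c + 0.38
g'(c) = -6.09*c^2 + 4.54*c + 1.31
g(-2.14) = 27.87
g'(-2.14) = -36.30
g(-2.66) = 51.16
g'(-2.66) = -53.86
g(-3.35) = 97.79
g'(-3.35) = -82.24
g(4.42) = -124.77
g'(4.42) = -97.60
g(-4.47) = 221.19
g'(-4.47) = -140.67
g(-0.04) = 0.33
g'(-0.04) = 1.12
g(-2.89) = 64.55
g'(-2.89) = -62.67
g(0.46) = 1.27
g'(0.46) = 2.11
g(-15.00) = 7342.73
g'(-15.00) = -1437.04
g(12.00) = -3164.86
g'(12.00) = -821.17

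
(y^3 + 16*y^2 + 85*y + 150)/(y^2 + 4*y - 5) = (y^2 + 11*y + 30)/(y - 1)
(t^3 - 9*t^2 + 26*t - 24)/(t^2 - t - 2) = (t^2 - 7*t + 12)/(t + 1)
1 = 1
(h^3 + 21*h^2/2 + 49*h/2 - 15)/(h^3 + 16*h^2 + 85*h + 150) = (h - 1/2)/(h + 5)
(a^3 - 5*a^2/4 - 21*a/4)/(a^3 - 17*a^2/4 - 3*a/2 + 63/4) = a/(a - 3)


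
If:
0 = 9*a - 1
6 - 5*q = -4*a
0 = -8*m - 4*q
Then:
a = 1/9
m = -29/45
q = 58/45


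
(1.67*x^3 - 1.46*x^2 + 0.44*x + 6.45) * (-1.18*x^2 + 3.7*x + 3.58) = -1.9706*x^5 + 7.9018*x^4 + 0.0574*x^3 - 11.2098*x^2 + 25.4402*x + 23.091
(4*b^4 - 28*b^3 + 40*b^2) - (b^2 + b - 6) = 4*b^4 - 28*b^3 + 39*b^2 - b + 6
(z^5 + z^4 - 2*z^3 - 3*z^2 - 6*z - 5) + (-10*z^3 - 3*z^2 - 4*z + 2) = z^5 + z^4 - 12*z^3 - 6*z^2 - 10*z - 3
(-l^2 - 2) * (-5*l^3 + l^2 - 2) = 5*l^5 - l^4 + 10*l^3 + 4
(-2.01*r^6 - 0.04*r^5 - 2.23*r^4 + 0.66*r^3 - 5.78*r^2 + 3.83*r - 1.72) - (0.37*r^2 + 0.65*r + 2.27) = -2.01*r^6 - 0.04*r^5 - 2.23*r^4 + 0.66*r^3 - 6.15*r^2 + 3.18*r - 3.99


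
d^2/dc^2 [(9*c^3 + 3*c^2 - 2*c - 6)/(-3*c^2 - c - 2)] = 4*(36*c^3 + 81*c^2 - 45*c - 23)/(27*c^6 + 27*c^5 + 63*c^4 + 37*c^3 + 42*c^2 + 12*c + 8)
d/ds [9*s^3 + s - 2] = 27*s^2 + 1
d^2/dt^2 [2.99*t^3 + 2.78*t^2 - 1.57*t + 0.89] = 17.94*t + 5.56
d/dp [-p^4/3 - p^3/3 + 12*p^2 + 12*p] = -4*p^3/3 - p^2 + 24*p + 12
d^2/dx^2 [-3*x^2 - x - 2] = -6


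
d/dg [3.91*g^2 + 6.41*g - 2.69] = 7.82*g + 6.41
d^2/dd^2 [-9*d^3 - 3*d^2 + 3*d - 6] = -54*d - 6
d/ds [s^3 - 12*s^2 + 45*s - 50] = 3*s^2 - 24*s + 45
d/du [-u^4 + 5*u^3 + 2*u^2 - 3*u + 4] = -4*u^3 + 15*u^2 + 4*u - 3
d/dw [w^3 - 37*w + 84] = 3*w^2 - 37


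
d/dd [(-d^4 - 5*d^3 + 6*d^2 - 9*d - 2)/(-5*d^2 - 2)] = (10*d^5 + 25*d^4 + 8*d^3 - 15*d^2 - 44*d + 18)/(25*d^4 + 20*d^2 + 4)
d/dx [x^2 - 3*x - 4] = 2*x - 3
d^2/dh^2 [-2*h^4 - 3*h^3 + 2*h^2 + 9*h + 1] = -24*h^2 - 18*h + 4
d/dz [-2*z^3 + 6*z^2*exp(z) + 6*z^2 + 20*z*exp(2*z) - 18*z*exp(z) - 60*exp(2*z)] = 6*z^2*exp(z) - 6*z^2 + 40*z*exp(2*z) - 6*z*exp(z) + 12*z - 100*exp(2*z) - 18*exp(z)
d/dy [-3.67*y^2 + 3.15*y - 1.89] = 3.15 - 7.34*y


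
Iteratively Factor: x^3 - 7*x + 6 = (x + 3)*(x^2 - 3*x + 2) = (x - 1)*(x + 3)*(x - 2)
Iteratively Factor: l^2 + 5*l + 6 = (l + 3)*(l + 2)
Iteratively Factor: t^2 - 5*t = (t)*(t - 5)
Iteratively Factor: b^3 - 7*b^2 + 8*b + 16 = (b - 4)*(b^2 - 3*b - 4) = (b - 4)^2*(b + 1)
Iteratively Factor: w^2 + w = (w + 1)*(w)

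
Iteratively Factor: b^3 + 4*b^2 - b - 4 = (b - 1)*(b^2 + 5*b + 4) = (b - 1)*(b + 1)*(b + 4)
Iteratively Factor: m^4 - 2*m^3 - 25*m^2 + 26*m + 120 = (m - 5)*(m^3 + 3*m^2 - 10*m - 24) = (m - 5)*(m + 2)*(m^2 + m - 12) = (m - 5)*(m - 3)*(m + 2)*(m + 4)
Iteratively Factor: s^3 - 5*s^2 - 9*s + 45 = (s - 5)*(s^2 - 9) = (s - 5)*(s - 3)*(s + 3)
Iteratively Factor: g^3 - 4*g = (g)*(g^2 - 4) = g*(g - 2)*(g + 2)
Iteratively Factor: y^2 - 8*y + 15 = (y - 5)*(y - 3)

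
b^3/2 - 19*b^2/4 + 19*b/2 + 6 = (b/2 + 1/4)*(b - 6)*(b - 4)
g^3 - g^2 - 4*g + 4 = (g - 2)*(g - 1)*(g + 2)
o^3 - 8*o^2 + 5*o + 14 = (o - 7)*(o - 2)*(o + 1)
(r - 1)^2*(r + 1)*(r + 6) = r^4 + 5*r^3 - 7*r^2 - 5*r + 6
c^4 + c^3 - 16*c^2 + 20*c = c*(c - 2)^2*(c + 5)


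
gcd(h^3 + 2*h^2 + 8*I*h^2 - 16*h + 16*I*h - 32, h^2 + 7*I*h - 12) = h + 4*I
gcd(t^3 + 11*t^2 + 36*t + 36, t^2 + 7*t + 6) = t + 6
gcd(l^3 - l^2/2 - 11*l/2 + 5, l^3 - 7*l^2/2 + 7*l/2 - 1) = l^2 - 3*l + 2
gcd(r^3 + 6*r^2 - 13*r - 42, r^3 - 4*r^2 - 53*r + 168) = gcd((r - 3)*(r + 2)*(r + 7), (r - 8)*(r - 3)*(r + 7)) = r^2 + 4*r - 21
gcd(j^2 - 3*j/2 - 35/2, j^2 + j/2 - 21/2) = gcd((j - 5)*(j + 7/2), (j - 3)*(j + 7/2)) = j + 7/2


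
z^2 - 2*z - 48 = (z - 8)*(z + 6)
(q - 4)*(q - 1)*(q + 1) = q^3 - 4*q^2 - q + 4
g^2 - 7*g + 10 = (g - 5)*(g - 2)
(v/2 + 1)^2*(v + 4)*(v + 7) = v^4/4 + 15*v^3/4 + 19*v^2 + 39*v + 28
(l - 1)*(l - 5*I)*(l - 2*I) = l^3 - l^2 - 7*I*l^2 - 10*l + 7*I*l + 10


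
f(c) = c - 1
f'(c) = 1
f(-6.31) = -7.31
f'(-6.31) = 1.00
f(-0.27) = -1.27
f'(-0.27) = 1.00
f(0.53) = -0.47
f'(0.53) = 1.00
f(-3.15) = -4.15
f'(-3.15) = 1.00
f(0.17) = -0.83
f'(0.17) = 1.00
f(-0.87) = -1.87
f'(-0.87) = 1.00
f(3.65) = 2.65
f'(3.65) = 1.00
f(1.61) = 0.61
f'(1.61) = 1.00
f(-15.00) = -16.00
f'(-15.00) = 1.00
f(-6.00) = -7.00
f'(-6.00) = 1.00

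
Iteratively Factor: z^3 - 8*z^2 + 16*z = (z - 4)*(z^2 - 4*z) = z*(z - 4)*(z - 4)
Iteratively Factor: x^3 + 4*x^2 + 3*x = (x + 3)*(x^2 + x) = x*(x + 3)*(x + 1)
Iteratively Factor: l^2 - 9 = (l + 3)*(l - 3)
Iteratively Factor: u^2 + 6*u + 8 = (u + 2)*(u + 4)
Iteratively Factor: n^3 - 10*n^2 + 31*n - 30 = (n - 5)*(n^2 - 5*n + 6) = (n - 5)*(n - 2)*(n - 3)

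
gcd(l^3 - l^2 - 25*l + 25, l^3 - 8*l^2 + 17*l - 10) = l^2 - 6*l + 5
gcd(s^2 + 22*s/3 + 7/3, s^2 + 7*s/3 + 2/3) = s + 1/3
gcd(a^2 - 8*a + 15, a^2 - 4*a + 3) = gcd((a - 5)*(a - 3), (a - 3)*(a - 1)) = a - 3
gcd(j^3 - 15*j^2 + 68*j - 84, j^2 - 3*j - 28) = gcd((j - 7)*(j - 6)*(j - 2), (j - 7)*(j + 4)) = j - 7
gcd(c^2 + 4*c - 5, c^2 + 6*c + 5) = c + 5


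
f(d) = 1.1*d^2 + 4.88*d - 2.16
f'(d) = 2.2*d + 4.88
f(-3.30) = -6.28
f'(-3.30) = -2.38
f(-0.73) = -5.14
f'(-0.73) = 3.27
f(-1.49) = -6.99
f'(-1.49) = 1.60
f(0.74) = 2.05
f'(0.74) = 6.51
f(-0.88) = -5.60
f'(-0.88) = 2.94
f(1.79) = 10.10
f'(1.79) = 8.82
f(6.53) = 76.61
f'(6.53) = 19.25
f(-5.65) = 5.38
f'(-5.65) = -7.55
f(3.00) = 22.38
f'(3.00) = 11.48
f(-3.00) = -6.90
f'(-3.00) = -1.72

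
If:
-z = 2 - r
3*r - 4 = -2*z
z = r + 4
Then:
No Solution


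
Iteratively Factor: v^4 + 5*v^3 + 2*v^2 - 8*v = (v + 4)*(v^3 + v^2 - 2*v) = v*(v + 4)*(v^2 + v - 2) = v*(v - 1)*(v + 4)*(v + 2)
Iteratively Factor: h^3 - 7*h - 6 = (h + 2)*(h^2 - 2*h - 3) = (h + 1)*(h + 2)*(h - 3)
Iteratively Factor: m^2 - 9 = (m - 3)*(m + 3)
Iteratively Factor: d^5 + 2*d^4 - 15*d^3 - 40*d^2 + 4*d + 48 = (d + 2)*(d^4 - 15*d^2 - 10*d + 24) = (d - 1)*(d + 2)*(d^3 + d^2 - 14*d - 24) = (d - 4)*(d - 1)*(d + 2)*(d^2 + 5*d + 6) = (d - 4)*(d - 1)*(d + 2)^2*(d + 3)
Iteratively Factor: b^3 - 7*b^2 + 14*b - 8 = (b - 4)*(b^2 - 3*b + 2) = (b - 4)*(b - 2)*(b - 1)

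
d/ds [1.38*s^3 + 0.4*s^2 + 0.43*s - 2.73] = 4.14*s^2 + 0.8*s + 0.43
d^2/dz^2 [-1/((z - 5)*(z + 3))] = 2*(-(z - 5)^2 - (z - 5)*(z + 3) - (z + 3)^2)/((z - 5)^3*(z + 3)^3)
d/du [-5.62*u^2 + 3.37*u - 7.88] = 3.37 - 11.24*u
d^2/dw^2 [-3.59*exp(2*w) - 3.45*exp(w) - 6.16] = (-14.36*exp(w) - 3.45)*exp(w)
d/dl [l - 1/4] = 1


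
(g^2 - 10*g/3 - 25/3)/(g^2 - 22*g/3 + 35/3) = (3*g + 5)/(3*g - 7)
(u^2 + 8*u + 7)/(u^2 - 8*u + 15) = (u^2 + 8*u + 7)/(u^2 - 8*u + 15)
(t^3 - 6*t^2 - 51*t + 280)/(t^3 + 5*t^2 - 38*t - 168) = (t^2 - 13*t + 40)/(t^2 - 2*t - 24)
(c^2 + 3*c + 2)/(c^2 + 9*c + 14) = (c + 1)/(c + 7)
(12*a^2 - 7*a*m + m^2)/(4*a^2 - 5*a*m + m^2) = (3*a - m)/(a - m)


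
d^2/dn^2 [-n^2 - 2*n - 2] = -2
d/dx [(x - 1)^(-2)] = -2/(x - 1)^3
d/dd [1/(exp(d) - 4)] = -exp(d)/(exp(d) - 4)^2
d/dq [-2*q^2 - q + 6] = -4*q - 1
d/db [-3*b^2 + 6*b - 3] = 6 - 6*b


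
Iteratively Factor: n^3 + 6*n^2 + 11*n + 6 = (n + 2)*(n^2 + 4*n + 3) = (n + 1)*(n + 2)*(n + 3)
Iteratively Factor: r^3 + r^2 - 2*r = (r)*(r^2 + r - 2) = r*(r - 1)*(r + 2)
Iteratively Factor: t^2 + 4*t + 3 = (t + 1)*(t + 3)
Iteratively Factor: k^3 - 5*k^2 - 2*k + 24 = (k + 2)*(k^2 - 7*k + 12) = (k - 4)*(k + 2)*(k - 3)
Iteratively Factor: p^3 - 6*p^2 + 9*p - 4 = (p - 1)*(p^2 - 5*p + 4) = (p - 1)^2*(p - 4)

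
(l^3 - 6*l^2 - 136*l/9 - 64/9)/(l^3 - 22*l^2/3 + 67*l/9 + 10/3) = (9*l^3 - 54*l^2 - 136*l - 64)/(9*l^3 - 66*l^2 + 67*l + 30)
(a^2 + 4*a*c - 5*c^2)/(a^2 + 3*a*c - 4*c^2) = (a + 5*c)/(a + 4*c)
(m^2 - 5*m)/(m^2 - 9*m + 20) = m/(m - 4)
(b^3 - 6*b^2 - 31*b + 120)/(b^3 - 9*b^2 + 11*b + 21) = (b^2 - 3*b - 40)/(b^2 - 6*b - 7)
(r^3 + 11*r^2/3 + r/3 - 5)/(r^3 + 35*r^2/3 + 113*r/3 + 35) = (r - 1)/(r + 7)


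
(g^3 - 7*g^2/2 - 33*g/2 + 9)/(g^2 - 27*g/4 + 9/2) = 2*(2*g^2 + 5*g - 3)/(4*g - 3)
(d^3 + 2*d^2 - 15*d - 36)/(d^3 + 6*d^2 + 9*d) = (d - 4)/d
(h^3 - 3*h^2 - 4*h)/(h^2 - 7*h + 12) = h*(h + 1)/(h - 3)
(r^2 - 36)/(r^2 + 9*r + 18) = (r - 6)/(r + 3)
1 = 1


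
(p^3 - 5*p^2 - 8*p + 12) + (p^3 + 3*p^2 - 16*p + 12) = 2*p^3 - 2*p^2 - 24*p + 24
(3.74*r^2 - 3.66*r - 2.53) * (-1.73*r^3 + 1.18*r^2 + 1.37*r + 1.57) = -6.4702*r^5 + 10.745*r^4 + 5.1819*r^3 - 2.1278*r^2 - 9.2123*r - 3.9721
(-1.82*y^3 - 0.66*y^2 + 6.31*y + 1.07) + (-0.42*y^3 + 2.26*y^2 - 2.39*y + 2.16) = -2.24*y^3 + 1.6*y^2 + 3.92*y + 3.23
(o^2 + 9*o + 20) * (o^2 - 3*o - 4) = o^4 + 6*o^3 - 11*o^2 - 96*o - 80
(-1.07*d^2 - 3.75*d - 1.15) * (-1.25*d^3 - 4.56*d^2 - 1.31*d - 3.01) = 1.3375*d^5 + 9.5667*d^4 + 19.9392*d^3 + 13.3772*d^2 + 12.794*d + 3.4615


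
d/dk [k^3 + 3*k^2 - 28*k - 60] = 3*k^2 + 6*k - 28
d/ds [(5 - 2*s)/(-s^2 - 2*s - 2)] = 2*(-s^2 + 5*s + 7)/(s^4 + 4*s^3 + 8*s^2 + 8*s + 4)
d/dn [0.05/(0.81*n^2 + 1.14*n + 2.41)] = (-0.081*n - 0.057)/(0.81*n^2 + 1.14*n + 2.41)^2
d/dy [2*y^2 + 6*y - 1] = 4*y + 6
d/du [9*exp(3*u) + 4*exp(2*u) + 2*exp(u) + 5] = (27*exp(2*u) + 8*exp(u) + 2)*exp(u)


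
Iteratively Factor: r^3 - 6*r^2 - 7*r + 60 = (r + 3)*(r^2 - 9*r + 20) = (r - 5)*(r + 3)*(r - 4)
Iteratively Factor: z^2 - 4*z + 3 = (z - 3)*(z - 1)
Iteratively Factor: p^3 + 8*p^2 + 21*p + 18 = (p + 3)*(p^2 + 5*p + 6) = (p + 2)*(p + 3)*(p + 3)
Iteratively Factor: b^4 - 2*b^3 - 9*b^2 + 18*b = (b - 3)*(b^3 + b^2 - 6*b) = b*(b - 3)*(b^2 + b - 6) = b*(b - 3)*(b - 2)*(b + 3)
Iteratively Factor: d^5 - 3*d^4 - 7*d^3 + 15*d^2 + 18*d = (d)*(d^4 - 3*d^3 - 7*d^2 + 15*d + 18) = d*(d + 1)*(d^3 - 4*d^2 - 3*d + 18) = d*(d - 3)*(d + 1)*(d^2 - d - 6) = d*(d - 3)^2*(d + 1)*(d + 2)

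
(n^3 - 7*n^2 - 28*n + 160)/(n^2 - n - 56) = (n^2 + n - 20)/(n + 7)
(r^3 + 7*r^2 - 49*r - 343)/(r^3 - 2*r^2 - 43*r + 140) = (r^2 - 49)/(r^2 - 9*r + 20)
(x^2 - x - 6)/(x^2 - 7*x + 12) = (x + 2)/(x - 4)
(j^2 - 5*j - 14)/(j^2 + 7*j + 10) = (j - 7)/(j + 5)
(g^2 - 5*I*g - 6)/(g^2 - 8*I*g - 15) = (g - 2*I)/(g - 5*I)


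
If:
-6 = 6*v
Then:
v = -1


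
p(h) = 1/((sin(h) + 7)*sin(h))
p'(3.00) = 7.10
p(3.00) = 0.99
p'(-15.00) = 0.25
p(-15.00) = -0.24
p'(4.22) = 0.09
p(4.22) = -0.19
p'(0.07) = -29.13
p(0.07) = 2.02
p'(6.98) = -0.26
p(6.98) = 0.20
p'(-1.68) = 0.02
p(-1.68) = -0.17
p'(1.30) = -0.04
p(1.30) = 0.13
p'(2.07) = 0.09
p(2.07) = 0.14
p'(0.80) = -0.19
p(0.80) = 0.18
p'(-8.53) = 0.14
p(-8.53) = -0.21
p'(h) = -cos(h)/((sin(h) + 7)*sin(h)^2) - cos(h)/((sin(h) + 7)^2*sin(h)) = -(2*sin(h) + 7)*cos(h)/((sin(h) + 7)^2*sin(h)^2)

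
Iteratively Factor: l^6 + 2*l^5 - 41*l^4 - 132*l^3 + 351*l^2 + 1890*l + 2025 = (l + 3)*(l^5 - l^4 - 38*l^3 - 18*l^2 + 405*l + 675) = (l + 3)^2*(l^4 - 4*l^3 - 26*l^2 + 60*l + 225) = (l - 5)*(l + 3)^2*(l^3 + l^2 - 21*l - 45) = (l - 5)*(l + 3)^3*(l^2 - 2*l - 15) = (l - 5)*(l + 3)^4*(l - 5)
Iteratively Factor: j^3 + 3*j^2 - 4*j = (j - 1)*(j^2 + 4*j) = (j - 1)*(j + 4)*(j)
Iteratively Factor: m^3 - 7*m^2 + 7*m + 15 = (m + 1)*(m^2 - 8*m + 15) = (m - 5)*(m + 1)*(m - 3)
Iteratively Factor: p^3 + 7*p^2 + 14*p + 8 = (p + 1)*(p^2 + 6*p + 8) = (p + 1)*(p + 4)*(p + 2)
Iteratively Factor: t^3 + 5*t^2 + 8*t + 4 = (t + 2)*(t^2 + 3*t + 2) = (t + 1)*(t + 2)*(t + 2)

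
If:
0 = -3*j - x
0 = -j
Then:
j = 0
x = 0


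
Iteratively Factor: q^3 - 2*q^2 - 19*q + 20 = (q + 4)*(q^2 - 6*q + 5) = (q - 1)*(q + 4)*(q - 5)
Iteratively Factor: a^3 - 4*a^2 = (a - 4)*(a^2) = a*(a - 4)*(a)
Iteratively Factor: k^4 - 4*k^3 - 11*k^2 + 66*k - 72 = (k - 2)*(k^3 - 2*k^2 - 15*k + 36) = (k - 3)*(k - 2)*(k^2 + k - 12) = (k - 3)*(k - 2)*(k + 4)*(k - 3)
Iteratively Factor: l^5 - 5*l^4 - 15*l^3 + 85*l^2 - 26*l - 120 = (l + 4)*(l^4 - 9*l^3 + 21*l^2 + l - 30) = (l - 5)*(l + 4)*(l^3 - 4*l^2 + l + 6) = (l - 5)*(l + 1)*(l + 4)*(l^2 - 5*l + 6) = (l - 5)*(l - 2)*(l + 1)*(l + 4)*(l - 3)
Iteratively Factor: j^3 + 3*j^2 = (j + 3)*(j^2) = j*(j + 3)*(j)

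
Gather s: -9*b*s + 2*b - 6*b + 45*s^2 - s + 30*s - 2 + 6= -4*b + 45*s^2 + s*(29 - 9*b) + 4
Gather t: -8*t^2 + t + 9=-8*t^2 + t + 9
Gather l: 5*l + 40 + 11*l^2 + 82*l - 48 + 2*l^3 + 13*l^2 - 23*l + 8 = 2*l^3 + 24*l^2 + 64*l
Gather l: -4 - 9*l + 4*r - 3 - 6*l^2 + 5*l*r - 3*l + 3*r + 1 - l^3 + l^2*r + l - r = -l^3 + l^2*(r - 6) + l*(5*r - 11) + 6*r - 6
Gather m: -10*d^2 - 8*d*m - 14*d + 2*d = -10*d^2 - 8*d*m - 12*d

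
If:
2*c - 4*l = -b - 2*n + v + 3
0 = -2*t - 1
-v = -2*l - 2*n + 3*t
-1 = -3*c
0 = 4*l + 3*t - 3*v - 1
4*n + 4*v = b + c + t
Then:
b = -187/6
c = 1/3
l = -35/6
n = 7/9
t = -1/2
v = -155/18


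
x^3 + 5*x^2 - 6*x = x*(x - 1)*(x + 6)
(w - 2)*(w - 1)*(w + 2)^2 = w^4 + w^3 - 6*w^2 - 4*w + 8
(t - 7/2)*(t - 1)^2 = t^3 - 11*t^2/2 + 8*t - 7/2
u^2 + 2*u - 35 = (u - 5)*(u + 7)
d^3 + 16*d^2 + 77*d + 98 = (d + 2)*(d + 7)^2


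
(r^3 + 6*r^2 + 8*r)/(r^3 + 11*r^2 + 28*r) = (r + 2)/(r + 7)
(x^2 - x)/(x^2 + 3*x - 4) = x/(x + 4)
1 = 1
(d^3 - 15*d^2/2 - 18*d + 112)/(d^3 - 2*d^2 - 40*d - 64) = (d - 7/2)/(d + 2)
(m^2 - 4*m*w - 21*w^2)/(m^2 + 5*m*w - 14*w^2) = (m^2 - 4*m*w - 21*w^2)/(m^2 + 5*m*w - 14*w^2)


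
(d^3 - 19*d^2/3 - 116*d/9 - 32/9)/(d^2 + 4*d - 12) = (9*d^3 - 57*d^2 - 116*d - 32)/(9*(d^2 + 4*d - 12))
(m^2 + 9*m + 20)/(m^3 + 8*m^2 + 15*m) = (m + 4)/(m*(m + 3))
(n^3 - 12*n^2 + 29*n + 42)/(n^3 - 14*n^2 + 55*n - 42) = (n + 1)/(n - 1)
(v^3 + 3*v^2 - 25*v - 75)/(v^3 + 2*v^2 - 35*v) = (v^2 + 8*v + 15)/(v*(v + 7))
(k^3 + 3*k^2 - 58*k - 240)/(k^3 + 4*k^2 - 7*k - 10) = (k^2 - 2*k - 48)/(k^2 - k - 2)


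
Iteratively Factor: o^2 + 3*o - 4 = (o - 1)*(o + 4)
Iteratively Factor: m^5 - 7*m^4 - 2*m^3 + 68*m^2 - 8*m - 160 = (m - 2)*(m^4 - 5*m^3 - 12*m^2 + 44*m + 80) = (m - 2)*(m + 2)*(m^3 - 7*m^2 + 2*m + 40) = (m - 4)*(m - 2)*(m + 2)*(m^2 - 3*m - 10) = (m - 4)*(m - 2)*(m + 2)^2*(m - 5)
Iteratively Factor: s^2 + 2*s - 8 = (s - 2)*(s + 4)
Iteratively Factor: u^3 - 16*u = (u + 4)*(u^2 - 4*u) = (u - 4)*(u + 4)*(u)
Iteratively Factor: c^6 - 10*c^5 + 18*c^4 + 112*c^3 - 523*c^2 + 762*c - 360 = (c - 2)*(c^5 - 8*c^4 + 2*c^3 + 116*c^2 - 291*c + 180) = (c - 5)*(c - 2)*(c^4 - 3*c^3 - 13*c^2 + 51*c - 36) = (c - 5)*(c - 2)*(c - 1)*(c^3 - 2*c^2 - 15*c + 36) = (c - 5)*(c - 3)*(c - 2)*(c - 1)*(c^2 + c - 12) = (c - 5)*(c - 3)*(c - 2)*(c - 1)*(c + 4)*(c - 3)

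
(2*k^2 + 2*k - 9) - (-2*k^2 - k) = 4*k^2 + 3*k - 9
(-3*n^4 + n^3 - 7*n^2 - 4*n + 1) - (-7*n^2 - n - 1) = -3*n^4 + n^3 - 3*n + 2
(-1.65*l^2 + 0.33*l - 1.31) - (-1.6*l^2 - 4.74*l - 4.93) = -0.0499999999999998*l^2 + 5.07*l + 3.62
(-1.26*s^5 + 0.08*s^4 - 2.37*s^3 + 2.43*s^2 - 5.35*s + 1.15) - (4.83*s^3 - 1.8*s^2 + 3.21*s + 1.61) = -1.26*s^5 + 0.08*s^4 - 7.2*s^3 + 4.23*s^2 - 8.56*s - 0.46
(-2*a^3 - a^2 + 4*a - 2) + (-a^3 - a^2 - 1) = -3*a^3 - 2*a^2 + 4*a - 3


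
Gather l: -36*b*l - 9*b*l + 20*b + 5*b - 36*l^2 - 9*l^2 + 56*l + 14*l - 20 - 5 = 25*b - 45*l^2 + l*(70 - 45*b) - 25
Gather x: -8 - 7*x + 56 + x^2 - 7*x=x^2 - 14*x + 48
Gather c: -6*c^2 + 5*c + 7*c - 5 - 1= -6*c^2 + 12*c - 6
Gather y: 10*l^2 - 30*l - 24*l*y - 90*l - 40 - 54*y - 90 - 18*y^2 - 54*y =10*l^2 - 120*l - 18*y^2 + y*(-24*l - 108) - 130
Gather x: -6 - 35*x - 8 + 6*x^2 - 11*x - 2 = 6*x^2 - 46*x - 16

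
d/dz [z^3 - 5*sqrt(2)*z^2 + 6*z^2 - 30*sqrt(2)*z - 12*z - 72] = 3*z^2 - 10*sqrt(2)*z + 12*z - 30*sqrt(2) - 12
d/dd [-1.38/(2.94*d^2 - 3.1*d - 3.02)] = (8.1144*d - 4.278)/(-2.94*d^2 + 3.1*d + 3.02)^2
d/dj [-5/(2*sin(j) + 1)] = 10*cos(j)/(2*sin(j) + 1)^2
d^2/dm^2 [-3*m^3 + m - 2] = -18*m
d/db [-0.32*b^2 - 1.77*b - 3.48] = -0.64*b - 1.77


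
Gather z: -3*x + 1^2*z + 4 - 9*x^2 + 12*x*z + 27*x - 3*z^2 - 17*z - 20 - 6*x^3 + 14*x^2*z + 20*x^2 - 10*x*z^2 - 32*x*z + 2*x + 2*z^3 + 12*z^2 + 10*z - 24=-6*x^3 + 11*x^2 + 26*x + 2*z^3 + z^2*(9 - 10*x) + z*(14*x^2 - 20*x - 6) - 40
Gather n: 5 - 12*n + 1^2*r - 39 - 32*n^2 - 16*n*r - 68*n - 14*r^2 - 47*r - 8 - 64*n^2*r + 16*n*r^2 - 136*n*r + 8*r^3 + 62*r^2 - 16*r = n^2*(-64*r - 32) + n*(16*r^2 - 152*r - 80) + 8*r^3 + 48*r^2 - 62*r - 42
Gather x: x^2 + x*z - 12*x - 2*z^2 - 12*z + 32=x^2 + x*(z - 12) - 2*z^2 - 12*z + 32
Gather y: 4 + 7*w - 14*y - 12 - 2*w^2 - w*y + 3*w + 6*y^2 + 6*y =-2*w^2 + 10*w + 6*y^2 + y*(-w - 8) - 8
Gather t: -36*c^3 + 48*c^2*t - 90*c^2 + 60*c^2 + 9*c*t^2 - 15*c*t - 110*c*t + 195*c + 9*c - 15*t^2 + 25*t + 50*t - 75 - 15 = -36*c^3 - 30*c^2 + 204*c + t^2*(9*c - 15) + t*(48*c^2 - 125*c + 75) - 90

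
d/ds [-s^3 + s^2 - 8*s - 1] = -3*s^2 + 2*s - 8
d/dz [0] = 0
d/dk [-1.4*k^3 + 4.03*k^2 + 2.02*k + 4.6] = -4.2*k^2 + 8.06*k + 2.02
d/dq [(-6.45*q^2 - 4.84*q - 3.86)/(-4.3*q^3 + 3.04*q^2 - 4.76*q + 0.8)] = (-27.735*q^4 - 41.624*q^3 - 4.37839999999998*q^2 + 13.1488*q - 22.2456)/(18.49*q^6 - 26.144*q^5 + 50.1776*q^4 - 35.8208*q^3 + 27.5216*q^2 - 7.616*q + 0.64)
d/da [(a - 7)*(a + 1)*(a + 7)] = 3*a^2 + 2*a - 49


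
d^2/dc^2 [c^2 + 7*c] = 2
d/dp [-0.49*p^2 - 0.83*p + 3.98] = -0.98*p - 0.83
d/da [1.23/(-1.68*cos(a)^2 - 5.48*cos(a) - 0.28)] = -(4.1328*cos(a) + 6.7404)*sin(a)/(1.68*cos(a)^2 + 5.48*cos(a) + 0.28)^2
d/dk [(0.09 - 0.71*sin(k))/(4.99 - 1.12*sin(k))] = -3.4421*cos(k)/(1.12*sin(k) - 4.99)^2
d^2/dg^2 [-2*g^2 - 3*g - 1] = -4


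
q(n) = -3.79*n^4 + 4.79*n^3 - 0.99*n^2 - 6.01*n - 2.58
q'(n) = -15.16*n^3 + 14.37*n^2 - 1.98*n - 6.01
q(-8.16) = -19425.55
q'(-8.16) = 9203.99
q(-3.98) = -1247.31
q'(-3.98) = 1185.26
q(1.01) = -8.67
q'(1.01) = -8.97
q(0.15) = -3.49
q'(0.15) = -6.03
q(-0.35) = -0.86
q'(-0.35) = -2.91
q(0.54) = -5.68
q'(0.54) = -5.28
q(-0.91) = -4.14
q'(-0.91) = 19.12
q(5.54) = -2821.89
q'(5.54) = -2153.62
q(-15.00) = -208170.18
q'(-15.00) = 54421.94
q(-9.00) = -28386.78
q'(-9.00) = 12227.42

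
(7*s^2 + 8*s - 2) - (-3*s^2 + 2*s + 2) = 10*s^2 + 6*s - 4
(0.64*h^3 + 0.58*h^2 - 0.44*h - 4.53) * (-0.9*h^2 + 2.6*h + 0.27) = -0.576*h^5 + 1.142*h^4 + 2.0768*h^3 + 3.0896*h^2 - 11.8968*h - 1.2231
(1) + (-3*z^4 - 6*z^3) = -3*z^4 - 6*z^3 + 1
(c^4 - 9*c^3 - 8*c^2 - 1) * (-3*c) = -3*c^5 + 27*c^4 + 24*c^3 + 3*c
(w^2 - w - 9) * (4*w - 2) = 4*w^3 - 6*w^2 - 34*w + 18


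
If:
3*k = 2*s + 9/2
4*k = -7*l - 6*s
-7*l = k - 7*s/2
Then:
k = 57/46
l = -60/161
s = -9/23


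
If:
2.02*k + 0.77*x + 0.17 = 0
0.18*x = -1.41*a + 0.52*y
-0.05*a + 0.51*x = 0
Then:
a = 0.364235681911825*y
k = -0.0136119916070717*y - 0.0841584158415842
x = 0.0357093805795907*y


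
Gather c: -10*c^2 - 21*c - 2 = -10*c^2 - 21*c - 2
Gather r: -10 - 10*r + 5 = -10*r - 5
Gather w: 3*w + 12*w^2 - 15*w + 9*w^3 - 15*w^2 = 9*w^3 - 3*w^2 - 12*w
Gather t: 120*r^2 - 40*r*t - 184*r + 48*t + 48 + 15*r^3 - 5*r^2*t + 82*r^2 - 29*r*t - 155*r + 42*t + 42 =15*r^3 + 202*r^2 - 339*r + t*(-5*r^2 - 69*r + 90) + 90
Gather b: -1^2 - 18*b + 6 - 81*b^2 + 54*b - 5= -81*b^2 + 36*b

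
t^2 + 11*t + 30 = (t + 5)*(t + 6)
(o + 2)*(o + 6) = o^2 + 8*o + 12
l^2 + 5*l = l*(l + 5)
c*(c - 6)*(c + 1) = c^3 - 5*c^2 - 6*c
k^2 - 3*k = k*(k - 3)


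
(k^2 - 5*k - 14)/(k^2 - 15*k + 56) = (k + 2)/(k - 8)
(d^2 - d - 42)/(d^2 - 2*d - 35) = (d + 6)/(d + 5)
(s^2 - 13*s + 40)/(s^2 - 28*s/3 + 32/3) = 3*(s - 5)/(3*s - 4)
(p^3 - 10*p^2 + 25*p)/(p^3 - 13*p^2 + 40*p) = (p - 5)/(p - 8)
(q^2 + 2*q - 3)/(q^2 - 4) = (q^2 + 2*q - 3)/(q^2 - 4)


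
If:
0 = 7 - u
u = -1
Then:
No Solution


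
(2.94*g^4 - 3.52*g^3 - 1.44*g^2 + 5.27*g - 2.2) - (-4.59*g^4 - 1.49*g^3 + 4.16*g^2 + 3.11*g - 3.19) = 7.53*g^4 - 2.03*g^3 - 5.6*g^2 + 2.16*g + 0.99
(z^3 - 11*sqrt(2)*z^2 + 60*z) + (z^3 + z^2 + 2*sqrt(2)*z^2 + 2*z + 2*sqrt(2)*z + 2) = 2*z^3 - 9*sqrt(2)*z^2 + z^2 + 2*sqrt(2)*z + 62*z + 2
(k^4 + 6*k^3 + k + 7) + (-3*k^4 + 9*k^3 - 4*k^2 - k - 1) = -2*k^4 + 15*k^3 - 4*k^2 + 6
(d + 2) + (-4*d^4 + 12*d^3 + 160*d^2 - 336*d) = -4*d^4 + 12*d^3 + 160*d^2 - 335*d + 2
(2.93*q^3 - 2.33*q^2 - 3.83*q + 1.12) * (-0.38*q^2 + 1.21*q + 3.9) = -1.1134*q^5 + 4.4307*q^4 + 10.0631*q^3 - 14.1469*q^2 - 13.5818*q + 4.368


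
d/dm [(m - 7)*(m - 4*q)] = 2*m - 4*q - 7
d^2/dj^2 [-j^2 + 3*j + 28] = -2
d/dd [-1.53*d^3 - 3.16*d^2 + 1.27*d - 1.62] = -4.59*d^2 - 6.32*d + 1.27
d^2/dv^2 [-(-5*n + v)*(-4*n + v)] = -2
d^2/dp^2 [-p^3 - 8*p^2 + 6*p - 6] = -6*p - 16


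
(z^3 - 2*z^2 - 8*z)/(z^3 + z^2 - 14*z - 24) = z/(z + 3)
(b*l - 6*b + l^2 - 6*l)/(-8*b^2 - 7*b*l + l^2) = (6 - l)/(8*b - l)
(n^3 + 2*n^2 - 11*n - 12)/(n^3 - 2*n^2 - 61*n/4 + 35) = 4*(n^2 - 2*n - 3)/(4*n^2 - 24*n + 35)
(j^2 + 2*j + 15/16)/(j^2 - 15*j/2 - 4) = (16*j^2 + 32*j + 15)/(8*(2*j^2 - 15*j - 8))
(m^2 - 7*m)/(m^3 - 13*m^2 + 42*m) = 1/(m - 6)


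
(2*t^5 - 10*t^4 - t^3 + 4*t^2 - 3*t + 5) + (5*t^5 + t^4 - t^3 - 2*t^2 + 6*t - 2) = 7*t^5 - 9*t^4 - 2*t^3 + 2*t^2 + 3*t + 3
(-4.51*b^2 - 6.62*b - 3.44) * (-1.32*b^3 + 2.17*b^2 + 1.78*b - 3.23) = 5.9532*b^5 - 1.0483*b^4 - 17.8524*b^3 - 4.6811*b^2 + 15.2594*b + 11.1112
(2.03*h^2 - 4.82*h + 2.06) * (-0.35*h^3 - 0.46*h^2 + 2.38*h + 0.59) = -0.7105*h^5 + 0.7532*h^4 + 6.3276*h^3 - 11.2215*h^2 + 2.059*h + 1.2154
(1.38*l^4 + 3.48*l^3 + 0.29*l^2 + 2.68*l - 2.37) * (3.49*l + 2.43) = 4.8162*l^5 + 15.4986*l^4 + 9.4685*l^3 + 10.0579*l^2 - 1.7589*l - 5.7591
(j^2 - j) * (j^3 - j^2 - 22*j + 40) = j^5 - 2*j^4 - 21*j^3 + 62*j^2 - 40*j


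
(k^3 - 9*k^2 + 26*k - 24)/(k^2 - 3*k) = k - 6 + 8/k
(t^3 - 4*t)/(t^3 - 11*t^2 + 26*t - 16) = t*(t + 2)/(t^2 - 9*t + 8)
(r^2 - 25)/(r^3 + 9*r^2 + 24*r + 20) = (r - 5)/(r^2 + 4*r + 4)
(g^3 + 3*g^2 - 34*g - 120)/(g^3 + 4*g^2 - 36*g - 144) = (g + 5)/(g + 6)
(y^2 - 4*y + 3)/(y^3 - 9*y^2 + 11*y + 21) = (y - 1)/(y^2 - 6*y - 7)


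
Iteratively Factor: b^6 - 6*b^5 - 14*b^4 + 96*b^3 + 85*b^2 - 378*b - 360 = (b + 3)*(b^5 - 9*b^4 + 13*b^3 + 57*b^2 - 86*b - 120) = (b - 4)*(b + 3)*(b^4 - 5*b^3 - 7*b^2 + 29*b + 30) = (b - 4)*(b + 2)*(b + 3)*(b^3 - 7*b^2 + 7*b + 15) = (b - 4)*(b - 3)*(b + 2)*(b + 3)*(b^2 - 4*b - 5) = (b - 4)*(b - 3)*(b + 1)*(b + 2)*(b + 3)*(b - 5)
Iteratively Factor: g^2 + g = (g + 1)*(g)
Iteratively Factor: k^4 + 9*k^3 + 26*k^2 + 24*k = (k + 3)*(k^3 + 6*k^2 + 8*k) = (k + 3)*(k + 4)*(k^2 + 2*k) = k*(k + 3)*(k + 4)*(k + 2)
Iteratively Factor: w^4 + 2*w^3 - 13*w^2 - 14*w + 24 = (w + 4)*(w^3 - 2*w^2 - 5*w + 6) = (w + 2)*(w + 4)*(w^2 - 4*w + 3) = (w - 3)*(w + 2)*(w + 4)*(w - 1)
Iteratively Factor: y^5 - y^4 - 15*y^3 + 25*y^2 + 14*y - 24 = (y - 3)*(y^4 + 2*y^3 - 9*y^2 - 2*y + 8) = (y - 3)*(y - 1)*(y^3 + 3*y^2 - 6*y - 8) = (y - 3)*(y - 2)*(y - 1)*(y^2 + 5*y + 4) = (y - 3)*(y - 2)*(y - 1)*(y + 1)*(y + 4)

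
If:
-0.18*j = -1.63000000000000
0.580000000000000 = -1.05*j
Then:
No Solution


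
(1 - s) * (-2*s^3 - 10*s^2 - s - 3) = 2*s^4 + 8*s^3 - 9*s^2 + 2*s - 3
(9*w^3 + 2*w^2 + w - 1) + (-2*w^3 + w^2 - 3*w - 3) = 7*w^3 + 3*w^2 - 2*w - 4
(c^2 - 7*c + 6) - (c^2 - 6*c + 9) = -c - 3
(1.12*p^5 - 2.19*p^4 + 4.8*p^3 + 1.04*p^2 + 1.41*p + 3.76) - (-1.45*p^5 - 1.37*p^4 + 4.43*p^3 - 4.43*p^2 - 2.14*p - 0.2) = 2.57*p^5 - 0.82*p^4 + 0.37*p^3 + 5.47*p^2 + 3.55*p + 3.96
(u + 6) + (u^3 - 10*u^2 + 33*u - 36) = u^3 - 10*u^2 + 34*u - 30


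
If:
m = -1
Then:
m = -1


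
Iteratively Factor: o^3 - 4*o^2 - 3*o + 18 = (o - 3)*(o^2 - o - 6) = (o - 3)^2*(o + 2)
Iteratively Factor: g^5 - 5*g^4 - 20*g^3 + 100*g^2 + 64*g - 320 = (g + 2)*(g^4 - 7*g^3 - 6*g^2 + 112*g - 160) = (g + 2)*(g + 4)*(g^3 - 11*g^2 + 38*g - 40) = (g - 2)*(g + 2)*(g + 4)*(g^2 - 9*g + 20) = (g - 4)*(g - 2)*(g + 2)*(g + 4)*(g - 5)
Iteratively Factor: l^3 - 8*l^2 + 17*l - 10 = (l - 2)*(l^2 - 6*l + 5) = (l - 5)*(l - 2)*(l - 1)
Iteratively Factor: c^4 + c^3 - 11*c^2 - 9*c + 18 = (c + 2)*(c^3 - c^2 - 9*c + 9) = (c - 3)*(c + 2)*(c^2 + 2*c - 3) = (c - 3)*(c + 2)*(c + 3)*(c - 1)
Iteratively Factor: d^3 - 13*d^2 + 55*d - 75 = (d - 3)*(d^2 - 10*d + 25) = (d - 5)*(d - 3)*(d - 5)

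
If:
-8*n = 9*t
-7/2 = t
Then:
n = 63/16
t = -7/2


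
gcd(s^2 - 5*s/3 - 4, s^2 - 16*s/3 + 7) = s - 3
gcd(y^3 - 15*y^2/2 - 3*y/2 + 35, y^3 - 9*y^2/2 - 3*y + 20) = y^2 - y/2 - 5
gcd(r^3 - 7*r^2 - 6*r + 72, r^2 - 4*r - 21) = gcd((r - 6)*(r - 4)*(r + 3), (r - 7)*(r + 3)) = r + 3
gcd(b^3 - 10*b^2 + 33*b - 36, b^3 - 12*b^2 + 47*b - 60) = b^2 - 7*b + 12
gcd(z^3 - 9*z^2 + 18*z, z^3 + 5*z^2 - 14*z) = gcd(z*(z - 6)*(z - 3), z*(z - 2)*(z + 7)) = z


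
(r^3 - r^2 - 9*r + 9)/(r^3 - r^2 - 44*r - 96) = (r^2 - 4*r + 3)/(r^2 - 4*r - 32)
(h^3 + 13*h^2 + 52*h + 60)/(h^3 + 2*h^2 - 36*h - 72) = (h + 5)/(h - 6)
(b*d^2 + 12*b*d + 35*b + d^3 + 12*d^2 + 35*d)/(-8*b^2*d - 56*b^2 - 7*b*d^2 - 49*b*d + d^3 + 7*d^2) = (-d - 5)/(8*b - d)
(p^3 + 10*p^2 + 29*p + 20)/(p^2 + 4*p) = p + 6 + 5/p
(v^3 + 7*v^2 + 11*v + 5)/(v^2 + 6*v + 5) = v + 1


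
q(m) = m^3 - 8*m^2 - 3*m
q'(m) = 3*m^2 - 16*m - 3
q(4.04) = -76.75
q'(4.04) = -18.68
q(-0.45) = -0.36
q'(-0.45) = 4.81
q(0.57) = -4.12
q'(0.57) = -11.15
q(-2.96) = -87.15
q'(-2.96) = 70.64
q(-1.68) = -22.28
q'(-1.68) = 32.35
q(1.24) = -14.11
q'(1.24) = -18.23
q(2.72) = -47.22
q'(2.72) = -24.32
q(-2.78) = -74.97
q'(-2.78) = 64.67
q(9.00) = 54.00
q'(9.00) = 96.00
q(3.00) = -54.00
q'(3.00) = -24.00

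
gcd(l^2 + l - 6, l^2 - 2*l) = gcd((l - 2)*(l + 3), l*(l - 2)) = l - 2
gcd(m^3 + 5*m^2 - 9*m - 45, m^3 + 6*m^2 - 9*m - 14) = 1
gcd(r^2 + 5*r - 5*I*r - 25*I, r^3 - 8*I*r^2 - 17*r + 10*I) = r - 5*I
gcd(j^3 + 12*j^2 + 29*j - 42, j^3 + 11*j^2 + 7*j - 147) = j + 7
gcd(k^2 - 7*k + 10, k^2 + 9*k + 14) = 1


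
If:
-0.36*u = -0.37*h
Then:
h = 0.972972972972973*u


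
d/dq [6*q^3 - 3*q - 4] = 18*q^2 - 3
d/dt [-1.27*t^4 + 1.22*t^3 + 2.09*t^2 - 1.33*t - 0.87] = -5.08*t^3 + 3.66*t^2 + 4.18*t - 1.33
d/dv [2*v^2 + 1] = 4*v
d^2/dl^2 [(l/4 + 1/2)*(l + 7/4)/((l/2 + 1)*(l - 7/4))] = 224/(4*l - 7)^3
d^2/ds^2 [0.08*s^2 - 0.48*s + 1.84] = 0.160000000000000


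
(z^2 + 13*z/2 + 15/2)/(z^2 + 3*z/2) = (z + 5)/z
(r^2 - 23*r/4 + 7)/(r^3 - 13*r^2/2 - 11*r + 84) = (4*r - 7)/(2*(2*r^2 - 5*r - 42))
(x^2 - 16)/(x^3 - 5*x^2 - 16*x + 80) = 1/(x - 5)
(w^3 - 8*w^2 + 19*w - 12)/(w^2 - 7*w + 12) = w - 1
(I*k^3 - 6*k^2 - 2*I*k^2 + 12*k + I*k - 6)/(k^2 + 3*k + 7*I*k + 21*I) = (I*k^3 - 2*k^2*(3 + I) + k*(12 + I) - 6)/(k^2 + k*(3 + 7*I) + 21*I)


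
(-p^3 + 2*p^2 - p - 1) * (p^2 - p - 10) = -p^5 + 3*p^4 + 7*p^3 - 20*p^2 + 11*p + 10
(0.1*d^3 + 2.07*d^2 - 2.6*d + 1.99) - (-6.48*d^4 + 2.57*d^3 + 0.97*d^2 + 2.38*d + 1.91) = 6.48*d^4 - 2.47*d^3 + 1.1*d^2 - 4.98*d + 0.0800000000000001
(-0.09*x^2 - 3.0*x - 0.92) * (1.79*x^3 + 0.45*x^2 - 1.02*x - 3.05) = -0.1611*x^5 - 5.4105*x^4 - 2.905*x^3 + 2.9205*x^2 + 10.0884*x + 2.806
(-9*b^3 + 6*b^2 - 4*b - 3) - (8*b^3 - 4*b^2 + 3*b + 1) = -17*b^3 + 10*b^2 - 7*b - 4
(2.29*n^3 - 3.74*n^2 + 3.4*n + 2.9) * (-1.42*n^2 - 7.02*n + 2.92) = -3.2518*n^5 - 10.765*n^4 + 28.1136*n^3 - 38.9068*n^2 - 10.43*n + 8.468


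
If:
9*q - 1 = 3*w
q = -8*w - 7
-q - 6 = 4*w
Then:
No Solution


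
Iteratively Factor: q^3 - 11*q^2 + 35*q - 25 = (q - 1)*(q^2 - 10*q + 25) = (q - 5)*(q - 1)*(q - 5)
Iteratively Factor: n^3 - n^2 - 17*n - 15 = (n + 1)*(n^2 - 2*n - 15) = (n + 1)*(n + 3)*(n - 5)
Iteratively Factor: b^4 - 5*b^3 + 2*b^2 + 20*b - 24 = (b - 2)*(b^3 - 3*b^2 - 4*b + 12) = (b - 3)*(b - 2)*(b^2 - 4) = (b - 3)*(b - 2)*(b + 2)*(b - 2)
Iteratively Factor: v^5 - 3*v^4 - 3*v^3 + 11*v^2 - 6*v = (v - 3)*(v^4 - 3*v^2 + 2*v) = (v - 3)*(v - 1)*(v^3 + v^2 - 2*v) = (v - 3)*(v - 1)*(v + 2)*(v^2 - v) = v*(v - 3)*(v - 1)*(v + 2)*(v - 1)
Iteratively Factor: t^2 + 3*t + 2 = (t + 2)*(t + 1)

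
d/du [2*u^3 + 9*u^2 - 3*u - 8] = 6*u^2 + 18*u - 3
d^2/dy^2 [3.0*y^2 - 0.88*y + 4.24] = 6.00000000000000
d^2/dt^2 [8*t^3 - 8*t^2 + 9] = 48*t - 16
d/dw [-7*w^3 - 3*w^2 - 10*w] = -21*w^2 - 6*w - 10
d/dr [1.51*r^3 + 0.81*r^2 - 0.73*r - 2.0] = 4.53*r^2 + 1.62*r - 0.73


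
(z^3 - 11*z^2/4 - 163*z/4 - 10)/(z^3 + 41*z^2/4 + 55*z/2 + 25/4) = (z - 8)/(z + 5)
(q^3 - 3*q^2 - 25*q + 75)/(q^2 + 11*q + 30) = (q^2 - 8*q + 15)/(q + 6)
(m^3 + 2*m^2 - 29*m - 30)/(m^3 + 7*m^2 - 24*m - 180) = (m + 1)/(m + 6)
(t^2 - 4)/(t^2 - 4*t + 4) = (t + 2)/(t - 2)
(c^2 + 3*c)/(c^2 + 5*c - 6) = c*(c + 3)/(c^2 + 5*c - 6)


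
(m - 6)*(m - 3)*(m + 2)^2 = m^4 - 5*m^3 - 14*m^2 + 36*m + 72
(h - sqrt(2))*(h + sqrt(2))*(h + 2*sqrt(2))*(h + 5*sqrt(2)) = h^4 + 7*sqrt(2)*h^3 + 18*h^2 - 14*sqrt(2)*h - 40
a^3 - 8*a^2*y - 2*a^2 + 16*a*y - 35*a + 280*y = (a - 7)*(a + 5)*(a - 8*y)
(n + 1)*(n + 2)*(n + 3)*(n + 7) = n^4 + 13*n^3 + 53*n^2 + 83*n + 42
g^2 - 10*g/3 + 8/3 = (g - 2)*(g - 4/3)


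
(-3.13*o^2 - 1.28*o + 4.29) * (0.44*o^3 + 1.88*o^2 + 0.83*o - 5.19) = -1.3772*o^5 - 6.4476*o^4 - 3.1167*o^3 + 23.2475*o^2 + 10.2039*o - 22.2651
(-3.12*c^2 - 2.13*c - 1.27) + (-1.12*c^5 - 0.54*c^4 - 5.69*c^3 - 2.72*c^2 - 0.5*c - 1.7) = -1.12*c^5 - 0.54*c^4 - 5.69*c^3 - 5.84*c^2 - 2.63*c - 2.97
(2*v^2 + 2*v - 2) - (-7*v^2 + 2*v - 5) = 9*v^2 + 3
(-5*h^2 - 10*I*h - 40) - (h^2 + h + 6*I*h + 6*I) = -6*h^2 - h - 16*I*h - 40 - 6*I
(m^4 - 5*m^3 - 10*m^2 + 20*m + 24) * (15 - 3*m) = -3*m^5 + 30*m^4 - 45*m^3 - 210*m^2 + 228*m + 360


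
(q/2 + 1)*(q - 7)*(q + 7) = q^3/2 + q^2 - 49*q/2 - 49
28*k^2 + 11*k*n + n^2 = (4*k + n)*(7*k + n)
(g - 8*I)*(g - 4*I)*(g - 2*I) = g^3 - 14*I*g^2 - 56*g + 64*I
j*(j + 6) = j^2 + 6*j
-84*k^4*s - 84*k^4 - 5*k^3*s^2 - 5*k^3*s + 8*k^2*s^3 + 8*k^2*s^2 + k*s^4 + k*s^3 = (-3*k + s)*(4*k + s)*(7*k + s)*(k*s + k)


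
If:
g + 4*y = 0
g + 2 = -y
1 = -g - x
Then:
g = -8/3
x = 5/3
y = 2/3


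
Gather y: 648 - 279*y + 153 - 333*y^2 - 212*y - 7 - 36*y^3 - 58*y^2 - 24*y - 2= -36*y^3 - 391*y^2 - 515*y + 792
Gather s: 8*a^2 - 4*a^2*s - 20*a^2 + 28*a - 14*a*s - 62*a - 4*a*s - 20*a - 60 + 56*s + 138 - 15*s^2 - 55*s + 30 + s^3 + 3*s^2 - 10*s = -12*a^2 - 54*a + s^3 - 12*s^2 + s*(-4*a^2 - 18*a - 9) + 108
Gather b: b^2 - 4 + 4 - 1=b^2 - 1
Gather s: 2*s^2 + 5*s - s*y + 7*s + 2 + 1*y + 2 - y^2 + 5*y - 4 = 2*s^2 + s*(12 - y) - y^2 + 6*y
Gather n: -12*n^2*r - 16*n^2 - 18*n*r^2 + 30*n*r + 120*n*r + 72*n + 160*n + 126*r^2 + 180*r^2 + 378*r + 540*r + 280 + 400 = n^2*(-12*r - 16) + n*(-18*r^2 + 150*r + 232) + 306*r^2 + 918*r + 680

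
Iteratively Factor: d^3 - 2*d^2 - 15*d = (d + 3)*(d^2 - 5*d) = (d - 5)*(d + 3)*(d)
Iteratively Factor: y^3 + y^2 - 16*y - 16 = (y + 4)*(y^2 - 3*y - 4) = (y - 4)*(y + 4)*(y + 1)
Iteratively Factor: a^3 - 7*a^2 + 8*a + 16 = (a + 1)*(a^2 - 8*a + 16) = (a - 4)*(a + 1)*(a - 4)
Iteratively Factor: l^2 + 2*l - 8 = (l + 4)*(l - 2)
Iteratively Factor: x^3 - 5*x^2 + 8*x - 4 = (x - 2)*(x^2 - 3*x + 2) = (x - 2)^2*(x - 1)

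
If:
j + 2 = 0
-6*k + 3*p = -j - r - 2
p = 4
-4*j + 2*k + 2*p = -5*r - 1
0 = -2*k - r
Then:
No Solution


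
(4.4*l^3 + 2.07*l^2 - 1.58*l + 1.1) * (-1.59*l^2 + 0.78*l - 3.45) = -6.996*l^5 + 0.1407*l^4 - 11.0532*l^3 - 10.1229*l^2 + 6.309*l - 3.795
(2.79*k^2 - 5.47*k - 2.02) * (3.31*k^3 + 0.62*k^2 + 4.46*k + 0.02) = 9.2349*k^5 - 16.3759*k^4 + 2.3658*k^3 - 25.5928*k^2 - 9.1186*k - 0.0404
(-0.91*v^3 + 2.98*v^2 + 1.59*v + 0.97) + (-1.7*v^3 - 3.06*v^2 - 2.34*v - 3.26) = -2.61*v^3 - 0.0800000000000001*v^2 - 0.75*v - 2.29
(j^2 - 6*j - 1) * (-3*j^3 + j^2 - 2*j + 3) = -3*j^5 + 19*j^4 - 5*j^3 + 14*j^2 - 16*j - 3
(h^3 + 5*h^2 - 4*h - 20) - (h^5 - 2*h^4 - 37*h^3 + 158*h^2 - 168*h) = -h^5 + 2*h^4 + 38*h^3 - 153*h^2 + 164*h - 20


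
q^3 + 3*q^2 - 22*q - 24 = (q - 4)*(q + 1)*(q + 6)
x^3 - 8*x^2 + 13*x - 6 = (x - 6)*(x - 1)^2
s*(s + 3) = s^2 + 3*s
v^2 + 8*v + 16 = (v + 4)^2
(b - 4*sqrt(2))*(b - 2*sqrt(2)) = b^2 - 6*sqrt(2)*b + 16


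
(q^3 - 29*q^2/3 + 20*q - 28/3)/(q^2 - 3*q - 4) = (-3*q^3 + 29*q^2 - 60*q + 28)/(3*(-q^2 + 3*q + 4))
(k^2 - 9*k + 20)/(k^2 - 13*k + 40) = (k - 4)/(k - 8)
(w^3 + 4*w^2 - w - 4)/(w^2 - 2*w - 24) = (w^2 - 1)/(w - 6)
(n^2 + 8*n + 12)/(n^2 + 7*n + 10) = (n + 6)/(n + 5)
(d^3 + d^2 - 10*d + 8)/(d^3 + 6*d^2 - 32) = (d - 1)/(d + 4)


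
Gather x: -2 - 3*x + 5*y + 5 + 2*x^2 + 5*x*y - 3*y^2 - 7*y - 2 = 2*x^2 + x*(5*y - 3) - 3*y^2 - 2*y + 1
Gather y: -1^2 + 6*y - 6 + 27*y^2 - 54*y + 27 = 27*y^2 - 48*y + 20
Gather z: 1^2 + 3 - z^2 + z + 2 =-z^2 + z + 6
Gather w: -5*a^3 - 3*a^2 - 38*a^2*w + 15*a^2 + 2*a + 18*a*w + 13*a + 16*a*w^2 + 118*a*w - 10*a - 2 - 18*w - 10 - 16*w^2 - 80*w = -5*a^3 + 12*a^2 + 5*a + w^2*(16*a - 16) + w*(-38*a^2 + 136*a - 98) - 12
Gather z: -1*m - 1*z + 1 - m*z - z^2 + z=-m*z - m - z^2 + 1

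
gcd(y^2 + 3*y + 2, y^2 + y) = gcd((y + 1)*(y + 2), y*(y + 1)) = y + 1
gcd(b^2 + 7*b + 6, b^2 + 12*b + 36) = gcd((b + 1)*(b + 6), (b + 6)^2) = b + 6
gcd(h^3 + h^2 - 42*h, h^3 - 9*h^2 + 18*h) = h^2 - 6*h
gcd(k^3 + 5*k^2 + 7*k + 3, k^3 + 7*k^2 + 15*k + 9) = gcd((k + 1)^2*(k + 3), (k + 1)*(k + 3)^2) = k^2 + 4*k + 3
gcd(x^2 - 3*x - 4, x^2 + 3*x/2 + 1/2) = x + 1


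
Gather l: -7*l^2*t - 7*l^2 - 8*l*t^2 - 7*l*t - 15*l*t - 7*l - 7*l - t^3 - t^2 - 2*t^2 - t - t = l^2*(-7*t - 7) + l*(-8*t^2 - 22*t - 14) - t^3 - 3*t^2 - 2*t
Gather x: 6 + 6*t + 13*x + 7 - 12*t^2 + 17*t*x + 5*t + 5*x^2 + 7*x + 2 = -12*t^2 + 11*t + 5*x^2 + x*(17*t + 20) + 15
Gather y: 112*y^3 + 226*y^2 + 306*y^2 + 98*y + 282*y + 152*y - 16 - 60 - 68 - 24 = 112*y^3 + 532*y^2 + 532*y - 168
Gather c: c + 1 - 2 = c - 1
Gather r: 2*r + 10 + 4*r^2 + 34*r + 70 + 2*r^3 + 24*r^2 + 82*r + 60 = 2*r^3 + 28*r^2 + 118*r + 140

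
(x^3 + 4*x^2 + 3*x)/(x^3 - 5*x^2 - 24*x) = (x + 1)/(x - 8)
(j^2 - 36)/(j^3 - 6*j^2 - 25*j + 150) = (j + 6)/(j^2 - 25)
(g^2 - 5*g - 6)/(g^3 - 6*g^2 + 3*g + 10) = (g - 6)/(g^2 - 7*g + 10)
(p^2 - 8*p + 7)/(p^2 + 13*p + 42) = (p^2 - 8*p + 7)/(p^2 + 13*p + 42)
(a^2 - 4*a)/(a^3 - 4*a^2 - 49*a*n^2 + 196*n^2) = a/(a^2 - 49*n^2)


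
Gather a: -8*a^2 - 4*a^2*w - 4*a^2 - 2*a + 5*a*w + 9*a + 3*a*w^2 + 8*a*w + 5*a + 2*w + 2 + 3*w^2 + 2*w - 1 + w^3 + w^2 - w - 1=a^2*(-4*w - 12) + a*(3*w^2 + 13*w + 12) + w^3 + 4*w^2 + 3*w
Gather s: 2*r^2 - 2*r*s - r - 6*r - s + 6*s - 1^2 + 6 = 2*r^2 - 7*r + s*(5 - 2*r) + 5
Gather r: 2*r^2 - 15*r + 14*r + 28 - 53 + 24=2*r^2 - r - 1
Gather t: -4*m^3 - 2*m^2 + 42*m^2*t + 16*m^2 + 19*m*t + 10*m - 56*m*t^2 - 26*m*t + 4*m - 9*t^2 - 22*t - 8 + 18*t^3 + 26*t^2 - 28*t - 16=-4*m^3 + 14*m^2 + 14*m + 18*t^3 + t^2*(17 - 56*m) + t*(42*m^2 - 7*m - 50) - 24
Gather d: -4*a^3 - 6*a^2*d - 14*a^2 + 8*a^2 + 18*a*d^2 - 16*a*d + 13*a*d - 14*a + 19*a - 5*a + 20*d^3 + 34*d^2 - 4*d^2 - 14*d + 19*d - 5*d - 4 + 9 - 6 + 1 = -4*a^3 - 6*a^2 + 20*d^3 + d^2*(18*a + 30) + d*(-6*a^2 - 3*a)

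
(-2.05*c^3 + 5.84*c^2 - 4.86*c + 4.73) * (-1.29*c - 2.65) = 2.6445*c^4 - 2.1011*c^3 - 9.2066*c^2 + 6.7773*c - 12.5345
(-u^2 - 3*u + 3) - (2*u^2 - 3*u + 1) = 2 - 3*u^2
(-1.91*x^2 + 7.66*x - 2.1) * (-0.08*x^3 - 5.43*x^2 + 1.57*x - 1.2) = 0.1528*x^5 + 9.7585*x^4 - 44.4245*x^3 + 25.7212*x^2 - 12.489*x + 2.52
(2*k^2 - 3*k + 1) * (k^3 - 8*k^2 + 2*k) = 2*k^5 - 19*k^4 + 29*k^3 - 14*k^2 + 2*k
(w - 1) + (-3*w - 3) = -2*w - 4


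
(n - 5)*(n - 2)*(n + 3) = n^3 - 4*n^2 - 11*n + 30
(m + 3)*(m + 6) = m^2 + 9*m + 18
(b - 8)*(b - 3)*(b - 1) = b^3 - 12*b^2 + 35*b - 24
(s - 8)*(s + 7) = s^2 - s - 56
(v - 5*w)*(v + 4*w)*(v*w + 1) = v^3*w - v^2*w^2 + v^2 - 20*v*w^3 - v*w - 20*w^2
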